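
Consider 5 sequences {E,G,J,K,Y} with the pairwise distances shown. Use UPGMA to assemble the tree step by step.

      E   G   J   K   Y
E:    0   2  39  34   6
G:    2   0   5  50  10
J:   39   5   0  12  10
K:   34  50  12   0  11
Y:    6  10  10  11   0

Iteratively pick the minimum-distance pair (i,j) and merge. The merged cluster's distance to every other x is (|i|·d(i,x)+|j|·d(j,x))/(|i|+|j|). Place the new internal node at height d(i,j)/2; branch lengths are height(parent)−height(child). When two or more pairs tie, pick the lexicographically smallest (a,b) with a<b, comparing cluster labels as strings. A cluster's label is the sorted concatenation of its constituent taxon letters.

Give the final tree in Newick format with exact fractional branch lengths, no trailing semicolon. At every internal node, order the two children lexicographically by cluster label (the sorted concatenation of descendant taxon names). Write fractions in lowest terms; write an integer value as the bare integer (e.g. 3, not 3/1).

iteration 1: select E,G (d=2); attach at lengths (1, 1); label the merged cluster EG
  updated: d(EG,J)=22, d(EG,K)=42, d(EG,Y)=8
iteration 2: select EG,Y (d=8); attach at lengths (3, 4); label the merged cluster EGY
  updated: d(EGY,J)=18, d(EGY,K)=95/3
iteration 3: select J,K (d=12); attach at lengths (6, 6); label the merged cluster JK
  updated: d(EGY,JK)=149/6
iteration 4: select EGY,JK (d=149/6); attach at lengths (101/12, 77/12); label the merged cluster EGJKY
final tree: (((E:1,G:1):3,Y:4):101/12,(J:6,K:6):77/12)
total length: 215/6

(((E:1,G:1):3,Y:4):101/12,(J:6,K:6):77/12)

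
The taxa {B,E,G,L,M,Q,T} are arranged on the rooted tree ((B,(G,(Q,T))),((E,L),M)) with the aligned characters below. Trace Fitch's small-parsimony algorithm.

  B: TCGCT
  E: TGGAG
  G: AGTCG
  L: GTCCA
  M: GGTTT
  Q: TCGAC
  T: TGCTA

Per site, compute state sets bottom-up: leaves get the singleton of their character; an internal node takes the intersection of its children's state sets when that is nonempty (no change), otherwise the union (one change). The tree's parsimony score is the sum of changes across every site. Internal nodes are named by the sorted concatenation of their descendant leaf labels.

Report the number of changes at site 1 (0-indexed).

3

site 0, node QT: Q={T} ∩ T={T} → {T} (+0)
site 0, node GQT: G={A} ∪ QT={T} → {A,T} (+1)
site 0, node BGQT: B={T} ∩ GQT={A,T} → {T} (+0)
site 0, node EL: E={T} ∪ L={G} → {G,T} (+1)
site 0, node ELM: EL={G,T} ∩ M={G} → {G} (+0)
site 0, node BEGLMQT: BGQT={T} ∪ ELM={G} → {G,T} (+1)
site 1, node QT: Q={C} ∪ T={G} → {C,G} (+1)
site 1, node GQT: G={G} ∩ QT={C,G} → {G} (+0)
site 1, node BGQT: B={C} ∪ GQT={G} → {C,G} (+1)
site 1, node EL: E={G} ∪ L={T} → {G,T} (+1)
site 1, node ELM: EL={G,T} ∩ M={G} → {G} (+0)
site 1, node BEGLMQT: BGQT={C,G} ∩ ELM={G} → {G} (+0)
site 2, node QT: Q={G} ∪ T={C} → {C,G} (+1)
site 2, node GQT: G={T} ∪ QT={C,G} → {C,G,T} (+1)
site 2, node BGQT: B={G} ∩ GQT={C,G,T} → {G} (+0)
site 2, node EL: E={G} ∪ L={C} → {C,G} (+1)
site 2, node ELM: EL={C,G} ∪ M={T} → {C,G,T} (+1)
site 2, node BEGLMQT: BGQT={G} ∩ ELM={C,G,T} → {G} (+0)
site 3, node QT: Q={A} ∪ T={T} → {A,T} (+1)
site 3, node GQT: G={C} ∪ QT={A,T} → {A,C,T} (+1)
site 3, node BGQT: B={C} ∩ GQT={A,C,T} → {C} (+0)
site 3, node EL: E={A} ∪ L={C} → {A,C} (+1)
site 3, node ELM: EL={A,C} ∪ M={T} → {A,C,T} (+1)
site 3, node BEGLMQT: BGQT={C} ∩ ELM={A,C,T} → {C} (+0)
site 4, node QT: Q={C} ∪ T={A} → {A,C} (+1)
site 4, node GQT: G={G} ∪ QT={A,C} → {A,C,G} (+1)
site 4, node BGQT: B={T} ∪ GQT={A,C,G} → {A,C,G,T} (+1)
site 4, node EL: E={G} ∪ L={A} → {A,G} (+1)
site 4, node ELM: EL={A,G} ∪ M={T} → {A,G,T} (+1)
site 4, node BEGLMQT: BGQT={A,C,G,T} ∩ ELM={A,G,T} → {A,G,T} (+0)
per-site changes: [3, 3, 4, 4, 5]; total = 19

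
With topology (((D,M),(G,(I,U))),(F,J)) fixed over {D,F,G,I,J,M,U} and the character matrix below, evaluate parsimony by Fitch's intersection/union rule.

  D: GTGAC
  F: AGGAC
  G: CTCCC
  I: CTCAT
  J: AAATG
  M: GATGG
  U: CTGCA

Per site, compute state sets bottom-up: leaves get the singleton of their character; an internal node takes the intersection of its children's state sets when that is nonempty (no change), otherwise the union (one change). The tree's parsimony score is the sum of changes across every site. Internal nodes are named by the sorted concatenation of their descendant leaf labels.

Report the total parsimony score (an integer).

17

DM@0: {G} ∩ {G} = {G} (intersection, +0)
IU@0: {C} ∩ {C} = {C} (intersection, +0)
GIU@0: {C} ∩ {C} = {C} (intersection, +0)
DGIMU@0: {G} ∪ {C} = {C,G} (union, +1)
FJ@0: {A} ∩ {A} = {A} (intersection, +0)
DFGIJMU@0: {C,G} ∪ {A} = {A,C,G} (union, +1)
DM@1: {T} ∪ {A} = {A,T} (union, +1)
IU@1: {T} ∩ {T} = {T} (intersection, +0)
GIU@1: {T} ∩ {T} = {T} (intersection, +0)
DGIMU@1: {A,T} ∩ {T} = {T} (intersection, +0)
FJ@1: {G} ∪ {A} = {A,G} (union, +1)
DFGIJMU@1: {T} ∪ {A,G} = {A,G,T} (union, +1)
DM@2: {G} ∪ {T} = {G,T} (union, +1)
IU@2: {C} ∪ {G} = {C,G} (union, +1)
GIU@2: {C} ∩ {C,G} = {C} (intersection, +0)
DGIMU@2: {G,T} ∪ {C} = {C,G,T} (union, +1)
FJ@2: {G} ∪ {A} = {A,G} (union, +1)
DFGIJMU@2: {C,G,T} ∩ {A,G} = {G} (intersection, +0)
DM@3: {A} ∪ {G} = {A,G} (union, +1)
IU@3: {A} ∪ {C} = {A,C} (union, +1)
GIU@3: {C} ∩ {A,C} = {C} (intersection, +0)
DGIMU@3: {A,G} ∪ {C} = {A,C,G} (union, +1)
FJ@3: {A} ∪ {T} = {A,T} (union, +1)
DFGIJMU@3: {A,C,G} ∩ {A,T} = {A} (intersection, +0)
DM@4: {C} ∪ {G} = {C,G} (union, +1)
IU@4: {T} ∪ {A} = {A,T} (union, +1)
GIU@4: {C} ∪ {A,T} = {A,C,T} (union, +1)
DGIMU@4: {C,G} ∩ {A,C,T} = {C} (intersection, +0)
FJ@4: {C} ∪ {G} = {C,G} (union, +1)
DFGIJMU@4: {C} ∩ {C,G} = {C} (intersection, +0)
per-site changes: [2, 3, 4, 4, 4]; total = 17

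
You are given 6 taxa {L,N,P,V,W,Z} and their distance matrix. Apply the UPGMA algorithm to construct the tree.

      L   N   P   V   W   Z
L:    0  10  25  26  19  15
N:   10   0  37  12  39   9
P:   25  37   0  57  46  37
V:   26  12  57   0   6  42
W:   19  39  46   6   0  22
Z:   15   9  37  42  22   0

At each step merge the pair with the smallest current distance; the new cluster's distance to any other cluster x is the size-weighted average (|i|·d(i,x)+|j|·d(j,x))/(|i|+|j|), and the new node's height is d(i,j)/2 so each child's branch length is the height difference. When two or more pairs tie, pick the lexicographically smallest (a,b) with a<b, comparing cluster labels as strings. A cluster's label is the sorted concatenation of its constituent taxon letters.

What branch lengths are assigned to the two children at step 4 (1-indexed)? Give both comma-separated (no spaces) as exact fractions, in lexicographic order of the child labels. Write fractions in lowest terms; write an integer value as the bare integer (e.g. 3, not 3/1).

85/12,31/3

iteration 1: select V,W (d=6); attach at lengths (3, 3); label the merged cluster VW
  updated: d(L,VW)=45/2, d(N,VW)=51/2, d(P,VW)=103/2, d(VW,Z)=32
iteration 2: select N,Z (d=9); attach at lengths (9/2, 9/2); label the merged cluster NZ
  updated: d(L,NZ)=25/2, d(NZ,P)=37, d(NZ,VW)=115/4
iteration 3: select L,NZ (d=25/2); attach at lengths (25/4, 7/4); label the merged cluster LNZ
  updated: d(LNZ,P)=33, d(LNZ,VW)=80/3
iteration 4: select LNZ,VW (d=80/3); attach at lengths (85/12, 31/3); label the merged cluster LNVWZ
  updated: d(LNVWZ,P)=202/5
iteration 5: select LNVWZ,P (d=202/5); attach at lengths (103/15, 101/5); label the merged cluster LNPVWZ
final tree: (((L:25/4,(N:9/2,Z:9/2):7/4):85/12,(V:3,W:3):31/3):103/15,P:101/5)
total length: 4049/60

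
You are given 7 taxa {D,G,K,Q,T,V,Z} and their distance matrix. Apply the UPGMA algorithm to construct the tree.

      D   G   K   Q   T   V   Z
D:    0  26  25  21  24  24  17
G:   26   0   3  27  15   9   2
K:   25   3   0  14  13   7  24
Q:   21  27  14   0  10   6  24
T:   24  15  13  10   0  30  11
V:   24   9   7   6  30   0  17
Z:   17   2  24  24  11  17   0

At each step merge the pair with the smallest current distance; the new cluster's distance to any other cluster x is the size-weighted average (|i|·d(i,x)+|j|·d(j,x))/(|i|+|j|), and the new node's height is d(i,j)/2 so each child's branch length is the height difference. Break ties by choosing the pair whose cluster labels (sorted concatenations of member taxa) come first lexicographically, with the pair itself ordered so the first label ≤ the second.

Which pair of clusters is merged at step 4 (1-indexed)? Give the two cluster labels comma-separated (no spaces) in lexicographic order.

GZ,T

step 1: merge (G,Z) at d=2; branch lengths G→1, Z→1; new cluster GZ
  updated: d(D,GZ)=43/2, d(GZ,K)=27/2, d(GZ,Q)=51/2, d(GZ,T)=13, d(GZ,V)=13
step 2: merge (Q,V) at d=6; branch lengths Q→3, V→3; new cluster QV
  updated: d(D,QV)=45/2, d(GZ,QV)=77/4, d(K,QV)=21/2, d(QV,T)=20
step 3: merge (K,QV) at d=21/2; branch lengths K→21/4, QV→9/4; new cluster KQV
  updated: d(D,KQV)=70/3, d(GZ,KQV)=52/3, d(KQV,T)=53/3
step 4: merge (GZ,T) at d=13; branch lengths GZ→11/2, T→13/2; new cluster GTZ
  updated: d(D,GTZ)=67/3, d(GTZ,KQV)=157/9
step 5: merge (GTZ,KQV) at d=157/9; branch lengths GTZ→20/9, KQV→125/36; new cluster GKQTVZ
  updated: d(D,GKQTVZ)=137/6
step 6: merge (D,GKQTVZ) at d=137/6; branch lengths D→137/12, GKQTVZ→97/36; new cluster DGKQTVZ
final tree: (D:137/12,(((G:1,Z:1):11/2,T:13/2):20/9,(K:21/4,(Q:3,V:3):9/4):125/36):97/36)
total length: 1703/36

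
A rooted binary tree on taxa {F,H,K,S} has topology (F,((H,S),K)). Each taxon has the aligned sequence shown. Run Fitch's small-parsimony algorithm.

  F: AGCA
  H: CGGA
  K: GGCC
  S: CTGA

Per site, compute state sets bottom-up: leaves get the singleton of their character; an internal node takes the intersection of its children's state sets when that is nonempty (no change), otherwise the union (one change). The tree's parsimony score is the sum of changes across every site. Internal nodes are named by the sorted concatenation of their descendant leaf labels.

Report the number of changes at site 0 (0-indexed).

HS@0: {C} ∩ {C} = {C} (intersection, +0)
HKS@0: {C} ∪ {G} = {C,G} (union, +1)
FHKS@0: {A} ∪ {C,G} = {A,C,G} (union, +1)
HS@1: {G} ∪ {T} = {G,T} (union, +1)
HKS@1: {G,T} ∩ {G} = {G} (intersection, +0)
FHKS@1: {G} ∩ {G} = {G} (intersection, +0)
HS@2: {G} ∩ {G} = {G} (intersection, +0)
HKS@2: {G} ∪ {C} = {C,G} (union, +1)
FHKS@2: {C} ∩ {C,G} = {C} (intersection, +0)
HS@3: {A} ∩ {A} = {A} (intersection, +0)
HKS@3: {A} ∪ {C} = {A,C} (union, +1)
FHKS@3: {A} ∩ {A,C} = {A} (intersection, +0)
per-site changes: [2, 1, 1, 1]; total = 5

2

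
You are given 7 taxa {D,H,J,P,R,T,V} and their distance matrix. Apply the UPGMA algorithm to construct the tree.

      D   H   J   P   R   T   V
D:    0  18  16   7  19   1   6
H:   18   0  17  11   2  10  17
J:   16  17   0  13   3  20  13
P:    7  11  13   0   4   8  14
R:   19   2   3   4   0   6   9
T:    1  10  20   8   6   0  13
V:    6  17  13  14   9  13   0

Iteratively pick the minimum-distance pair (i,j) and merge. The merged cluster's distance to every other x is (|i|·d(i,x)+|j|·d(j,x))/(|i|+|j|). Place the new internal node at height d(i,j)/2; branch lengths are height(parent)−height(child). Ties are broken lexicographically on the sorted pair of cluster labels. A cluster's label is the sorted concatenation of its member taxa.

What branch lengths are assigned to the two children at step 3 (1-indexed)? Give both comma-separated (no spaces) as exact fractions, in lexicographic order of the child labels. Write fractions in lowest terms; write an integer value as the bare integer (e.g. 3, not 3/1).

13/4,15/4

1. join D+T (d=1) ⇒ DT; edges |D|=1/2, |T|=1/2
  updated: d(DT,H)=14, d(DT,J)=18, d(DT,P)=15/2, d(DT,R)=25/2, d(DT,V)=19/2
2. join H+R (d=2) ⇒ HR; edges |H|=1, |R|=1
  updated: d(DT,HR)=53/4, d(HR,J)=10, d(HR,P)=15/2, d(HR,V)=13
3. join DT+P (d=15/2) ⇒ DPT; edges |DT|=13/4, |P|=15/4
  updated: d(DPT,HR)=34/3, d(DPT,J)=49/3, d(DPT,V)=11
4. join HR+J (d=10) ⇒ HJR; edges |HR|=4, |J|=5
  updated: d(DPT,HJR)=13, d(HJR,V)=13
5. join DPT+V (d=11) ⇒ DPTV; edges |DPT|=7/4, |V|=11/2
  updated: d(DPTV,HJR)=13
6. join DPTV+HJR (d=13) ⇒ DHJPRTV; edges |DPTV|=1, |HJR|=3/2
final tree: ((((D:1/2,T:1/2):13/4,P:15/4):7/4,V:11/2):1,((H:1,R:1):4,J:5):3/2)
total length: 115/4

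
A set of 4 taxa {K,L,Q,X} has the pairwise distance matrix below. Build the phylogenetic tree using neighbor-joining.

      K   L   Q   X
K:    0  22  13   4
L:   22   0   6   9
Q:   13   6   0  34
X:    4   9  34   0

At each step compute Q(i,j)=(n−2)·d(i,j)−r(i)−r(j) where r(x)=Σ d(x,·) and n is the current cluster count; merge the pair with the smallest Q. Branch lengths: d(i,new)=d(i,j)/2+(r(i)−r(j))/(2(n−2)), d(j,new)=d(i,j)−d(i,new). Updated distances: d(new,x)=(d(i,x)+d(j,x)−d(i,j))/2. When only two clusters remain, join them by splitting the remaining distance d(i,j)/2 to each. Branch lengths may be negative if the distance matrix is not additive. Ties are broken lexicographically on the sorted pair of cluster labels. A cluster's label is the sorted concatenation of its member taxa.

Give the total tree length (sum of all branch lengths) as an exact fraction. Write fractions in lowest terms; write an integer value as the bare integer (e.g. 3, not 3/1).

1. join K+X (d=4, Q=-78) ⇒ KX; edges |K|=0, |X|=4
  updated: d(KX,L)=27/2, d(KX,Q)=43/2
2. join KX+L (d=27/2, Q=-41) ⇒ KLX; edges |KX|=29/2, |L|=-1
  updated: d(KLX,Q)=7
3. join KLX+Q (d=7) ⇒ KLQX; edges |KLX|=7/2, |Q|=7/2
final tree: (((K:0,X:4):29/2,L:-1):7/2,Q:7/2)
total length: 49/2

49/2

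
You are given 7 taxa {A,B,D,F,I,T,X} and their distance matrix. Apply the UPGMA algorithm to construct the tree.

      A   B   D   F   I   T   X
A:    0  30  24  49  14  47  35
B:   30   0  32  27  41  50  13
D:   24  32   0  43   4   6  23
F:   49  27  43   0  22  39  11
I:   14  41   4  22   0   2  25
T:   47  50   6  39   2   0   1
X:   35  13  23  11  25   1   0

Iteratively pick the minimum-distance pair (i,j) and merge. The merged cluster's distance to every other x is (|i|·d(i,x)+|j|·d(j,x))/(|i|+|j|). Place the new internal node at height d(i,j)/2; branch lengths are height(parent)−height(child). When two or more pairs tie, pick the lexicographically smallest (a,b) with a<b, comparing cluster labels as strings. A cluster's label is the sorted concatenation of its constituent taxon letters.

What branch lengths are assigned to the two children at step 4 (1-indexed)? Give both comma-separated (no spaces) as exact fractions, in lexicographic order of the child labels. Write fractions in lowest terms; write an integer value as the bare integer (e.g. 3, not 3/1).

1. join T+X (d=1) ⇒ TX; edges |T|=1/2, |X|=1/2
  updated: d(A,TX)=41, d(B,TX)=63/2, d(D,TX)=29/2, d(F,TX)=25, d(I,TX)=27/2
2. join D+I (d=4) ⇒ DI; edges |D|=2, |I|=2
  updated: d(A,DI)=19, d(B,DI)=73/2, d(DI,F)=65/2, d(DI,TX)=14
3. join DI+TX (d=14) ⇒ DITX; edges |DI|=5, |TX|=13/2
  updated: d(A,DITX)=30, d(B,DITX)=34, d(DITX,F)=115/4
4. join B+F (d=27) ⇒ BF; edges |B|=27/2, |F|=27/2
  updated: d(A,BF)=79/2, d(BF,DITX)=251/8
5. join A+DITX (d=30) ⇒ ADITX; edges |A|=15, |DITX|=8
  updated: d(ADITX,BF)=33
6. join ADITX+BF (d=33) ⇒ ABDFITX; edges |ADITX|=3/2, |BF|=3
final tree: ((A:15,((D:2,I:2):5,(T:1/2,X:1/2):13/2):8):3/2,(B:27/2,F:27/2):3)
total length: 71

27/2,27/2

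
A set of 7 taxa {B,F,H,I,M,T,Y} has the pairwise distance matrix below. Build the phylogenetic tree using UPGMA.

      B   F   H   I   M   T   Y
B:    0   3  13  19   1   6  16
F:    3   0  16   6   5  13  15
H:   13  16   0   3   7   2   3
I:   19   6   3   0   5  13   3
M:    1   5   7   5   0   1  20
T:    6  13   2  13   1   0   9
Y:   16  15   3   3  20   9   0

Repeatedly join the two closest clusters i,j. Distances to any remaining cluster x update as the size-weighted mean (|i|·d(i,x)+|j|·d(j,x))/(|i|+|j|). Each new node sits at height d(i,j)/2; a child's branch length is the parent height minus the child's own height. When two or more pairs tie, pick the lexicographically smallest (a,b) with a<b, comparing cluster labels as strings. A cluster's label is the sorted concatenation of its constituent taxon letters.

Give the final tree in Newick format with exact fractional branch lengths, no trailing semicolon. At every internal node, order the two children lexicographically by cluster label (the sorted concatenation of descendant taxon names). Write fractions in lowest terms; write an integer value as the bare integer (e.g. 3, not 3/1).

iteration 1: select B,M (d=1); attach at lengths (1/2, 1/2); label the merged cluster BM
  updated: d(BM,F)=4, d(BM,H)=10, d(BM,I)=12, d(BM,T)=7/2, d(BM,Y)=18
iteration 2: select H,T (d=2); attach at lengths (1, 1); label the merged cluster HT
  updated: d(BM,HT)=27/4, d(F,HT)=29/2, d(HT,I)=8, d(HT,Y)=6
iteration 3: select I,Y (d=3); attach at lengths (3/2, 3/2); label the merged cluster IY
  updated: d(BM,IY)=15, d(F,IY)=21/2, d(HT,IY)=7
iteration 4: select BM,F (d=4); attach at lengths (3/2, 2); label the merged cluster BFM
  updated: d(BFM,HT)=28/3, d(BFM,IY)=27/2
iteration 5: select HT,IY (d=7); attach at lengths (5/2, 2); label the merged cluster HITY
  updated: d(BFM,HITY)=137/12
iteration 6: select BFM,HITY (d=137/12); attach at lengths (89/24, 53/24); label the merged cluster BFHIMTY
final tree: (((B:1/2,M:1/2):3/2,F:2):89/24,((H:1,T:1):5/2,(I:3/2,Y:3/2):2):53/24)
total length: 239/12

(((B:1/2,M:1/2):3/2,F:2):89/24,((H:1,T:1):5/2,(I:3/2,Y:3/2):2):53/24)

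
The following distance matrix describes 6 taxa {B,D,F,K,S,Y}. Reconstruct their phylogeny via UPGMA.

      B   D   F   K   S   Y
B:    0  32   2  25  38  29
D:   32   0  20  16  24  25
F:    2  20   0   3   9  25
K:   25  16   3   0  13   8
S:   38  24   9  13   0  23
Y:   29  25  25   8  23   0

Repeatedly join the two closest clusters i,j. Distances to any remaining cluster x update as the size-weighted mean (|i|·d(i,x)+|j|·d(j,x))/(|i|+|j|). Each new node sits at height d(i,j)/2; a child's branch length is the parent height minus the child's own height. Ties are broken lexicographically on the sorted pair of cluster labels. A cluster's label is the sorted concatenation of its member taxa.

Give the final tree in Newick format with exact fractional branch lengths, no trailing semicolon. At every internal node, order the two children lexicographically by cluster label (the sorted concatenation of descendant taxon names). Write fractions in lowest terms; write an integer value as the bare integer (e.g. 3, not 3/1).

(((B:1,F:1):39/4,((K:4,Y:4):5,S:9):7/4):19/20,D:117/10)

iteration 1: select B,F (d=2); attach at lengths (1, 1); label the merged cluster BF
  updated: d(BF,D)=26, d(BF,K)=14, d(BF,S)=47/2, d(BF,Y)=27
iteration 2: select K,Y (d=8); attach at lengths (4, 4); label the merged cluster KY
  updated: d(BF,KY)=41/2, d(D,KY)=41/2, d(KY,S)=18
iteration 3: select KY,S (d=18); attach at lengths (5, 9); label the merged cluster KSY
  updated: d(BF,KSY)=43/2, d(D,KSY)=65/3
iteration 4: select BF,KSY (d=43/2); attach at lengths (39/4, 7/4); label the merged cluster BFKSY
  updated: d(BFKSY,D)=117/5
iteration 5: select BFKSY,D (d=117/5); attach at lengths (19/20, 117/10); label the merged cluster BDFKSY
final tree: (((B:1,F:1):39/4,((K:4,Y:4):5,S:9):7/4):19/20,D:117/10)
total length: 963/20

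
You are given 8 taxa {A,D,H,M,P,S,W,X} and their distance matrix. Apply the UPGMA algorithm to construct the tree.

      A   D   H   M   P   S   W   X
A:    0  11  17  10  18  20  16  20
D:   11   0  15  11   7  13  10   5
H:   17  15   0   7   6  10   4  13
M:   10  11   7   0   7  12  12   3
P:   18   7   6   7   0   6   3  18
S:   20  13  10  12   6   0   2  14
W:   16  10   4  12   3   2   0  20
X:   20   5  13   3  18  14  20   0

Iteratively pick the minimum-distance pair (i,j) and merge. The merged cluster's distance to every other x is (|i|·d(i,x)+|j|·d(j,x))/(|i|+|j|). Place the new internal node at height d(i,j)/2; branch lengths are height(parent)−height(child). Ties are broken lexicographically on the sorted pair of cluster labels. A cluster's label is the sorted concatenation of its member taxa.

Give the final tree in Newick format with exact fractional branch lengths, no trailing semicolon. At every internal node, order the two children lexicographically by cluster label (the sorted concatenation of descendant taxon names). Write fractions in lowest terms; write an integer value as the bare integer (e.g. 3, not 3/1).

(A:8,((D:4,(M:3/2,X:3/2):5/2):13/6,(H:10/3,(P:9/4,(S:1,W:1):5/4):13/12):17/6):11/6)

step 1: merge (S,W) at d=2; branch lengths S→1, W→1; new cluster SW
  updated: d(A,SW)=18, d(D,SW)=23/2, d(H,SW)=7, d(M,SW)=12, d(P,SW)=9/2, d(SW,X)=17
step 2: merge (M,X) at d=3; branch lengths M→3/2, X→3/2; new cluster MX
  updated: d(A,MX)=15, d(D,MX)=8, d(H,MX)=10, d(MX,P)=25/2, d(MX,SW)=29/2
step 3: merge (P,SW) at d=9/2; branch lengths P→9/4, SW→5/4; new cluster PSW
  updated: d(A,PSW)=18, d(D,PSW)=10, d(H,PSW)=20/3, d(MX,PSW)=83/6
step 4: merge (H,PSW) at d=20/3; branch lengths H→10/3, PSW→13/12; new cluster HPSW
  updated: d(A,HPSW)=71/4, d(D,HPSW)=45/4, d(HPSW,MX)=103/8
step 5: merge (D,MX) at d=8; branch lengths D→4, MX→5/2; new cluster DMX
  updated: d(A,DMX)=41/3, d(DMX,HPSW)=37/3
step 6: merge (DMX,HPSW) at d=37/3; branch lengths DMX→13/6, HPSW→17/6; new cluster DHMPSWX
  updated: d(A,DHMPSWX)=16
step 7: merge (A,DHMPSWX) at d=16; branch lengths A→8, DHMPSWX→11/6; new cluster ADHMPSWX
final tree: (A:8,((D:4,(M:3/2,X:3/2):5/2):13/6,(H:10/3,(P:9/4,(S:1,W:1):5/4):13/12):17/6):11/6)
total length: 137/4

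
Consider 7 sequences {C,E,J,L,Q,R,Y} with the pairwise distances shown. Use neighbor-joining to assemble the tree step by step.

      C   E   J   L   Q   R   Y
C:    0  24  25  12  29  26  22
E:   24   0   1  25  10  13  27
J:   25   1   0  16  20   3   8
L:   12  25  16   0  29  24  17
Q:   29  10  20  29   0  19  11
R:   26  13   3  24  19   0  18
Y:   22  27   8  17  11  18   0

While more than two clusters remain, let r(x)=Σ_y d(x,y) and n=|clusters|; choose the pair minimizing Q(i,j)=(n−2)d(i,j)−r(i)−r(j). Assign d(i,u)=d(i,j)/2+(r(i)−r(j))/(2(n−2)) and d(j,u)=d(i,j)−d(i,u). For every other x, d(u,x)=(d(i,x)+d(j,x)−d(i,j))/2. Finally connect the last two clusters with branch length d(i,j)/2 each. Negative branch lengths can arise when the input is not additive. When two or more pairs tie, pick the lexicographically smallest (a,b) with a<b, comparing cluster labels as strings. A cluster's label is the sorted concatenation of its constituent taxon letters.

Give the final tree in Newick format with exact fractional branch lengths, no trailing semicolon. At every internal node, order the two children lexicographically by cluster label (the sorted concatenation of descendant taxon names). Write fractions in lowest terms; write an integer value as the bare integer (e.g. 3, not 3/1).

(((((C:15/2,L:9/2):223/24,(Q:99/16,Y:77/16):83/24):71/16,R:83/16):37/16,E:65/16):-49/32,J:-49/32)

step 1: merge (C,L) at d=12, Q=-201; branch lengths C→15/2, L→9/2; new cluster CL
  updated: d(CL,E)=37/2, d(CL,J)=29/2, d(CL,Q)=23, d(CL,R)=19, d(CL,Y)=27/2
step 2: merge (Q,Y) at d=11, Q=-233/2; branch lengths Q→99/16, Y→77/16; new cluster QY
  updated: d(CL,QY)=51/4, d(E,QY)=13, d(J,QY)=17/2, d(QY,R)=13
step 3: merge (CL,QY) at d=51/4, Q=-295/4; branch lengths CL→223/24, QY→83/24; new cluster CLQY
  updated: d(CLQY,E)=75/8, d(CLQY,J)=41/8, d(CLQY,R)=77/8
step 4: merge (CLQY,R) at d=77/8, Q=-61/2; branch lengths CLQY→71/16, R→83/16; new cluster CLQRY
  updated: d(CLQRY,E)=51/8, d(CLQRY,J)=-3/4
step 5: merge (CLQRY,E) at d=51/8, Q=-53/8; branch lengths CLQRY→37/16, E→65/16; new cluster CELQRY
  updated: d(CELQRY,J)=-49/16
step 6: merge (CELQRY,J) at d=-49/16; branch lengths CELQRY→-49/32, J→-49/32; new cluster CEJLQRY
final tree: (((((C:15/2,L:9/2):223/24,(Q:99/16,Y:77/16):83/24):71/16,R:83/16):37/16,E:65/16):-49/32,J:-49/32)
total length: 779/16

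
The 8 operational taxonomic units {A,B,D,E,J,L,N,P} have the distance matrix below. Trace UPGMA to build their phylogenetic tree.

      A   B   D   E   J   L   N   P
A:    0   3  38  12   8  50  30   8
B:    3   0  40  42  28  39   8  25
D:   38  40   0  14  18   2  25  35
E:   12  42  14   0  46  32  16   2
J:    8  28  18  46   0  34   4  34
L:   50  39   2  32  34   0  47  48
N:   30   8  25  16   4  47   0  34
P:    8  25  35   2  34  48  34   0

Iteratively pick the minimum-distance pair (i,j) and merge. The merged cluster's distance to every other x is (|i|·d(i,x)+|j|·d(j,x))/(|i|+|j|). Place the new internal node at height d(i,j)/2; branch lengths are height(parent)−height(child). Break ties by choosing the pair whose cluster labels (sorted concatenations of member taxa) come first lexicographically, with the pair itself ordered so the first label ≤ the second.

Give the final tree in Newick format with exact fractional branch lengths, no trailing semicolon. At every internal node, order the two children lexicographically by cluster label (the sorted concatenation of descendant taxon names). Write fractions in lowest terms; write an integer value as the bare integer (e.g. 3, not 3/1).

((((A:3/2,B:3/2):31/4,(J:2,N:2):29/4):69/16,(E:1,P:1):201/16):63/16,(D:1,L:1):33/2)

step 1: merge (D,L) at d=2; branch lengths D→1, L→1; new cluster DL
  updated: d(A,DL)=44, d(B,DL)=79/2, d(DL,E)=23, d(DL,J)=26, d(DL,N)=36, d(DL,P)=83/2
step 2: merge (E,P) at d=2; branch lengths E→1, P→1; new cluster EP
  updated: d(A,EP)=10, d(B,EP)=67/2, d(DL,EP)=129/4, d(EP,J)=40, d(EP,N)=25
step 3: merge (A,B) at d=3; branch lengths A→3/2, B→3/2; new cluster AB
  updated: d(AB,DL)=167/4, d(AB,EP)=87/4, d(AB,J)=18, d(AB,N)=19
step 4: merge (J,N) at d=4; branch lengths J→2, N→2; new cluster JN
  updated: d(AB,JN)=37/2, d(DL,JN)=31, d(EP,JN)=65/2
step 5: merge (AB,JN) at d=37/2; branch lengths AB→31/4, JN→29/4; new cluster ABJN
  updated: d(ABJN,DL)=291/8, d(ABJN,EP)=217/8
step 6: merge (ABJN,EP) at d=217/8; branch lengths ABJN→69/16, EP→201/16; new cluster ABEJNP
  updated: d(ABEJNP,DL)=35
step 7: merge (ABEJNP,DL) at d=35; branch lengths ABEJNP→63/16, DL→33/2; new cluster ABDEJLNP
final tree: ((((A:3/2,B:3/2):31/4,(J:2,N:2):29/4):69/16,(E:1,P:1):201/16):63/16,(D:1,L:1):33/2)
total length: 1013/16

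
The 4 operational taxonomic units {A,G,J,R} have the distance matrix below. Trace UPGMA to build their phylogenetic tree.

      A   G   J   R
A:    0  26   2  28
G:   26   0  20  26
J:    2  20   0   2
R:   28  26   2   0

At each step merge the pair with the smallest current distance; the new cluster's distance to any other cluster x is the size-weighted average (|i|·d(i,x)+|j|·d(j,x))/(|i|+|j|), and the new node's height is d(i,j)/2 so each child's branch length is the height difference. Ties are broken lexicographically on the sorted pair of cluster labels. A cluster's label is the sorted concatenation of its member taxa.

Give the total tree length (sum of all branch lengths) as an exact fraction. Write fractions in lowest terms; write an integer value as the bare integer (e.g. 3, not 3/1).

65/2

1. join A+J (d=2) ⇒ AJ; edges |A|=1, |J|=1
  updated: d(AJ,G)=23, d(AJ,R)=15
2. join AJ+R (d=15) ⇒ AJR; edges |AJ|=13/2, |R|=15/2
  updated: d(AJR,G)=24
3. join AJR+G (d=24) ⇒ AGJR; edges |AJR|=9/2, |G|=12
final tree: (((A:1,J:1):13/2,R:15/2):9/2,G:12)
total length: 65/2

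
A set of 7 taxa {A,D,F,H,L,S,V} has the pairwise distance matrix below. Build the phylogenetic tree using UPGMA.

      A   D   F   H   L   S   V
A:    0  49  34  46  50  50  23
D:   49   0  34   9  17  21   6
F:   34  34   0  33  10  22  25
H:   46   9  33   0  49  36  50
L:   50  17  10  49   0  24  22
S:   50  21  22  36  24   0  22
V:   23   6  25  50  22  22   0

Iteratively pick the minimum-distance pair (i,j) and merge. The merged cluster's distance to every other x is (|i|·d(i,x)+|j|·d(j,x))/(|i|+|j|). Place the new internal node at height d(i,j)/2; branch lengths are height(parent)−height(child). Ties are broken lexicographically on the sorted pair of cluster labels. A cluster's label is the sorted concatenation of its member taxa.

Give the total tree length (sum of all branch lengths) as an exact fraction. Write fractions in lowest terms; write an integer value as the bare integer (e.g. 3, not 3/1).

iteration 1: select D,V (d=6); attach at lengths (3, 3); label the merged cluster DV
  updated: d(A,DV)=36, d(DV,F)=59/2, d(DV,H)=59/2, d(DV,L)=39/2, d(DV,S)=43/2
iteration 2: select F,L (d=10); attach at lengths (5, 5); label the merged cluster FL
  updated: d(A,FL)=42, d(DV,FL)=49/2, d(FL,H)=41, d(FL,S)=23
iteration 3: select DV,S (d=43/2); attach at lengths (31/4, 43/4); label the merged cluster DSV
  updated: d(A,DSV)=122/3, d(DSV,FL)=24, d(DSV,H)=95/3
iteration 4: select DSV,FL (d=24); attach at lengths (5/4, 7); label the merged cluster DFLSV
  updated: d(A,DFLSV)=206/5, d(DFLSV,H)=177/5
iteration 5: select DFLSV,H (d=177/5); attach at lengths (57/10, 177/10); label the merged cluster DFHLSV
  updated: d(A,DFHLSV)=42
iteration 6: select A,DFHLSV (d=42); attach at lengths (21, 33/10); label the merged cluster ADFHLSV
final tree: (A:21,((((D:3,V:3):31/4,S:43/4):5/4,(F:5,L:5):7):57/10,H:177/10):33/10)
total length: 1809/20

1809/20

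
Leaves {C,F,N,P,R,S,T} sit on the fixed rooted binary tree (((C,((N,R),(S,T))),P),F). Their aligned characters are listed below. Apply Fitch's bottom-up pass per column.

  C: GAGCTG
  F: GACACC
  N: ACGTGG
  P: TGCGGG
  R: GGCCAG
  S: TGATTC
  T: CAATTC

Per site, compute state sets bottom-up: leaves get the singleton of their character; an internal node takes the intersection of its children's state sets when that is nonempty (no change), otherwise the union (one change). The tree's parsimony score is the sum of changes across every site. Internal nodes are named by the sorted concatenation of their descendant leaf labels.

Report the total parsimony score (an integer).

21

NR@0: {A} ∪ {G} = {A,G} (union, +1)
ST@0: {T} ∪ {C} = {C,T} (union, +1)
NRST@0: {A,G} ∪ {C,T} = {A,C,G,T} (union, +1)
CNRST@0: {G} ∩ {A,C,G,T} = {G} (intersection, +0)
CNPRST@0: {G} ∪ {T} = {G,T} (union, +1)
CFNPRST@0: {G,T} ∩ {G} = {G} (intersection, +0)
NR@1: {C} ∪ {G} = {C,G} (union, +1)
ST@1: {G} ∪ {A} = {A,G} (union, +1)
NRST@1: {C,G} ∩ {A,G} = {G} (intersection, +0)
CNRST@1: {A} ∪ {G} = {A,G} (union, +1)
CNPRST@1: {A,G} ∩ {G} = {G} (intersection, +0)
CFNPRST@1: {G} ∪ {A} = {A,G} (union, +1)
NR@2: {G} ∪ {C} = {C,G} (union, +1)
ST@2: {A} ∩ {A} = {A} (intersection, +0)
NRST@2: {C,G} ∪ {A} = {A,C,G} (union, +1)
CNRST@2: {G} ∩ {A,C,G} = {G} (intersection, +0)
CNPRST@2: {G} ∪ {C} = {C,G} (union, +1)
CFNPRST@2: {C,G} ∩ {C} = {C} (intersection, +0)
NR@3: {T} ∪ {C} = {C,T} (union, +1)
ST@3: {T} ∩ {T} = {T} (intersection, +0)
NRST@3: {C,T} ∩ {T} = {T} (intersection, +0)
CNRST@3: {C} ∪ {T} = {C,T} (union, +1)
CNPRST@3: {C,T} ∪ {G} = {C,G,T} (union, +1)
CFNPRST@3: {C,G,T} ∪ {A} = {A,C,G,T} (union, +1)
NR@4: {G} ∪ {A} = {A,G} (union, +1)
ST@4: {T} ∩ {T} = {T} (intersection, +0)
NRST@4: {A,G} ∪ {T} = {A,G,T} (union, +1)
CNRST@4: {T} ∩ {A,G,T} = {T} (intersection, +0)
CNPRST@4: {T} ∪ {G} = {G,T} (union, +1)
CFNPRST@4: {G,T} ∪ {C} = {C,G,T} (union, +1)
NR@5: {G} ∩ {G} = {G} (intersection, +0)
ST@5: {C} ∩ {C} = {C} (intersection, +0)
NRST@5: {G} ∪ {C} = {C,G} (union, +1)
CNRST@5: {G} ∩ {C,G} = {G} (intersection, +0)
CNPRST@5: {G} ∩ {G} = {G} (intersection, +0)
CFNPRST@5: {G} ∪ {C} = {C,G} (union, +1)
per-site changes: [4, 4, 3, 4, 4, 2]; total = 21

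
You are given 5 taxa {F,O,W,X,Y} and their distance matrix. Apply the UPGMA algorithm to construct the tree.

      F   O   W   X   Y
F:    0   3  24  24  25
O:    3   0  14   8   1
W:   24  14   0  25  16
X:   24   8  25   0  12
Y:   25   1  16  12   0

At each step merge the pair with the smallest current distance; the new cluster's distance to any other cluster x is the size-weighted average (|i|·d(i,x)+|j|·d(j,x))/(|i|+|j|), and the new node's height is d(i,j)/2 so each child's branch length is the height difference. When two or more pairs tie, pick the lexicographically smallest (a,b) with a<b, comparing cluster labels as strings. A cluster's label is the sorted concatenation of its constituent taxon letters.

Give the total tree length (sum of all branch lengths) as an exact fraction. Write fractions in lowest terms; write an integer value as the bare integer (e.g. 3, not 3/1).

iteration 1: select O,Y (d=1); attach at lengths (1/2, 1/2); label the merged cluster OY
  updated: d(F,OY)=14, d(OY,W)=15, d(OY,X)=10
iteration 2: select OY,X (d=10); attach at lengths (9/2, 5); label the merged cluster OXY
  updated: d(F,OXY)=52/3, d(OXY,W)=55/3
iteration 3: select F,OXY (d=52/3); attach at lengths (26/3, 11/3); label the merged cluster FOXY
  updated: d(FOXY,W)=79/4
iteration 4: select FOXY,W (d=79/4); attach at lengths (29/24, 79/8); label the merged cluster FOWXY
final tree: ((F:26/3,((O:1/2,Y:1/2):9/2,X:5):11/3):29/24,W:79/8)
total length: 407/12

407/12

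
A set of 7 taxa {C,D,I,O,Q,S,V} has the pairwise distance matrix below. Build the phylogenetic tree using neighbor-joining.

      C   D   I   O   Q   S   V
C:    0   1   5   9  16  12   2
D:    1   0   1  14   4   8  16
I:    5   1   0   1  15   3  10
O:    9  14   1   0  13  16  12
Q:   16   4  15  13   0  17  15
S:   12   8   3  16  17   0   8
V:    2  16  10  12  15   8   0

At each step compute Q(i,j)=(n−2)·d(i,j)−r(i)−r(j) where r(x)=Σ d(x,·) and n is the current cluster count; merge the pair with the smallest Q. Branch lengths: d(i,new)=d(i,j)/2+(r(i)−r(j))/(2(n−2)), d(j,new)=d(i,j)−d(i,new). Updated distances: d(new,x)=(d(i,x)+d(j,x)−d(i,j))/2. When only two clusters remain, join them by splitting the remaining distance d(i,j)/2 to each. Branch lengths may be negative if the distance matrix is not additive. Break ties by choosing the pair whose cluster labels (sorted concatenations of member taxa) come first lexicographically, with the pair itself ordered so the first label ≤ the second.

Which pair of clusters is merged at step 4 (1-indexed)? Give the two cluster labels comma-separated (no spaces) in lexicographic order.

CV,S

step 1: merge (D,Q) at d=4, Q=-104; branch lengths D→-8/5, Q→28/5; new cluster DQ
  updated: d(C,DQ)=13/2, d(DQ,I)=6, d(DQ,O)=23/2, d(DQ,S)=21/2, d(DQ,V)=27/2
step 2: merge (C,V) at d=2, Q=-72; branch lengths C→-3/8, V→19/8; new cluster CV
  updated: d(CV,DQ)=9, d(CV,I)=13/2, d(CV,O)=19/2, d(CV,S)=9
step 3: merge (I,O) at d=1, Q=-103/2; branch lengths I→-37/12, O→49/12; new cluster IO
  updated: d(CV,IO)=15/2, d(DQ,IO)=33/4, d(IO,S)=9
step 4: merge (CV,S) at d=9, Q=-36; branch lengths CV→15/4, S→21/4; new cluster CSV
  updated: d(CSV,DQ)=21/4, d(CSV,IO)=15/4
step 5: merge (CSV,DQ) at d=21/4, Q=-69/4; branch lengths CSV→3/8, DQ→39/8; new cluster CDQSV
  updated: d(CDQSV,IO)=27/8
step 6: merge (CDQSV,IO) at d=27/8; branch lengths CDQSV→27/16, IO→27/16; new cluster CDIOQSV
final tree: ((((C:-3/8,V:19/8):15/4,S:21/4):3/8,(D:-8/5,Q:28/5):39/8):27/16,(I:-37/12,O:49/12):27/16)
total length: 197/8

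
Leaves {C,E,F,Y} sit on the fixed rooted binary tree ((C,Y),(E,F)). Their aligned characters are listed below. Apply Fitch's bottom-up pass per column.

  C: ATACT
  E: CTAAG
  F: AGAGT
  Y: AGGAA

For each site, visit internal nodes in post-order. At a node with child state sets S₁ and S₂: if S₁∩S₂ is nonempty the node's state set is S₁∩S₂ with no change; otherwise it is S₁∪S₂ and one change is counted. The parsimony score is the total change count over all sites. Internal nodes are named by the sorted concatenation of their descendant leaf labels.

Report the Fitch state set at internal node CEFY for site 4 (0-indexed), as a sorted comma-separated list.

T

[col 0] CY: children C:{A}, Y:{A} ∩→ {A}; cost 0
[col 0] EF: children E:{C}, F:{A} ∪→ {A,C}; cost 1
[col 0] CEFY: children CY:{A}, EF:{A,C} ∩→ {A}; cost 0
[col 1] CY: children C:{T}, Y:{G} ∪→ {G,T}; cost 1
[col 1] EF: children E:{T}, F:{G} ∪→ {G,T}; cost 1
[col 1] CEFY: children CY:{G,T}, EF:{G,T} ∩→ {G,T}; cost 0
[col 2] CY: children C:{A}, Y:{G} ∪→ {A,G}; cost 1
[col 2] EF: children E:{A}, F:{A} ∩→ {A}; cost 0
[col 2] CEFY: children CY:{A,G}, EF:{A} ∩→ {A}; cost 0
[col 3] CY: children C:{C}, Y:{A} ∪→ {A,C}; cost 1
[col 3] EF: children E:{A}, F:{G} ∪→ {A,G}; cost 1
[col 3] CEFY: children CY:{A,C}, EF:{A,G} ∩→ {A}; cost 0
[col 4] CY: children C:{T}, Y:{A} ∪→ {A,T}; cost 1
[col 4] EF: children E:{G}, F:{T} ∪→ {G,T}; cost 1
[col 4] CEFY: children CY:{A,T}, EF:{G,T} ∩→ {T}; cost 0
per-site changes: [1, 2, 1, 2, 2]; total = 8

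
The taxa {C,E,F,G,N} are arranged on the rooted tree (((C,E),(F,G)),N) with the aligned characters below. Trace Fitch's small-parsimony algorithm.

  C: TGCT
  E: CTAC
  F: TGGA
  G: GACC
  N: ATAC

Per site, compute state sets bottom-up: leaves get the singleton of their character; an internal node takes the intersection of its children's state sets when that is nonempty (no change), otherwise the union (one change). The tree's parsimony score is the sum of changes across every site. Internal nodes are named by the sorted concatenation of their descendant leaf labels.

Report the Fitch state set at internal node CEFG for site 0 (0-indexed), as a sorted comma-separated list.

site 0, node CE: C={T} ∪ E={C} → {C,T} (+1)
site 0, node FG: F={T} ∪ G={G} → {G,T} (+1)
site 0, node CEFG: CE={C,T} ∩ FG={G,T} → {T} (+0)
site 0, node CEFGN: CEFG={T} ∪ N={A} → {A,T} (+1)
site 1, node CE: C={G} ∪ E={T} → {G,T} (+1)
site 1, node FG: F={G} ∪ G={A} → {A,G} (+1)
site 1, node CEFG: CE={G,T} ∩ FG={A,G} → {G} (+0)
site 1, node CEFGN: CEFG={G} ∪ N={T} → {G,T} (+1)
site 2, node CE: C={C} ∪ E={A} → {A,C} (+1)
site 2, node FG: F={G} ∪ G={C} → {C,G} (+1)
site 2, node CEFG: CE={A,C} ∩ FG={C,G} → {C} (+0)
site 2, node CEFGN: CEFG={C} ∪ N={A} → {A,C} (+1)
site 3, node CE: C={T} ∪ E={C} → {C,T} (+1)
site 3, node FG: F={A} ∪ G={C} → {A,C} (+1)
site 3, node CEFG: CE={C,T} ∩ FG={A,C} → {C} (+0)
site 3, node CEFGN: CEFG={C} ∩ N={C} → {C} (+0)
per-site changes: [3, 3, 3, 2]; total = 11

T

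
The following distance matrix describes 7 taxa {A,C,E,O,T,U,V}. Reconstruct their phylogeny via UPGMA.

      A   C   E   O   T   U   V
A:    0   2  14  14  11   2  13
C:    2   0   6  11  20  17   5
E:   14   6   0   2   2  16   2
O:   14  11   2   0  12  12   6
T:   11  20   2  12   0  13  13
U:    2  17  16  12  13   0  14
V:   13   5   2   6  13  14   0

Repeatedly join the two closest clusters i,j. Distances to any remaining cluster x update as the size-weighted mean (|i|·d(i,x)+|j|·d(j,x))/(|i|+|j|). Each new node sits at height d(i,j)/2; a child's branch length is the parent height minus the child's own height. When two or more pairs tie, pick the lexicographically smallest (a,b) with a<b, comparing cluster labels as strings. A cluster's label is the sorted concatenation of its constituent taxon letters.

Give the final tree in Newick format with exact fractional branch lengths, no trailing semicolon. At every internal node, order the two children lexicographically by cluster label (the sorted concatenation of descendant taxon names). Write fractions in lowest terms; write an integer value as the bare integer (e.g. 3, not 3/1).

(((A:1,C:1):15/4,U:19/4):35/24,(((E:1,O:1):1,V:2):5/2,T:9/2):41/24)

iteration 1: select A,C (d=2); attach at lengths (1, 1); label the merged cluster AC
  updated: d(AC,E)=10, d(AC,O)=25/2, d(AC,T)=31/2, d(AC,U)=19/2, d(AC,V)=9
iteration 2: select E,O (d=2); attach at lengths (1, 1); label the merged cluster EO
  updated: d(AC,EO)=45/4, d(EO,T)=7, d(EO,U)=14, d(EO,V)=4
iteration 3: select EO,V (d=4); attach at lengths (1, 2); label the merged cluster EOV
  updated: d(AC,EOV)=21/2, d(EOV,T)=9, d(EOV,U)=14
iteration 4: select EOV,T (d=9); attach at lengths (5/2, 9/2); label the merged cluster EOTV
  updated: d(AC,EOTV)=47/4, d(EOTV,U)=55/4
iteration 5: select AC,U (d=19/2); attach at lengths (15/4, 19/4); label the merged cluster ACU
  updated: d(ACU,EOTV)=149/12
iteration 6: select ACU,EOTV (d=149/12); attach at lengths (35/24, 41/24); label the merged cluster ACEOTUV
final tree: (((A:1,C:1):15/4,U:19/4):35/24,(((E:1,O:1):1,V:2):5/2,T:9/2):41/24)
total length: 77/3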